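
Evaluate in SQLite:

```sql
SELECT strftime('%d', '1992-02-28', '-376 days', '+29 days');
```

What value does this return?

18

First apply '-376 days', '+29 days': 1992-02-28 → 1991-03-18.
`%d` extracts the 2-digit day of month: 18.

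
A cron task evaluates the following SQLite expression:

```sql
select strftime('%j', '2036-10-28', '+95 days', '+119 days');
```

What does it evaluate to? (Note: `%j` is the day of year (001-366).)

150

First apply '+95 days', '+119 days': 2036-10-28 → 2037-05-30.
Day-of-year for 2037-05-30: days since 2037-01-01 inclusive = 150, zero-padded to 150.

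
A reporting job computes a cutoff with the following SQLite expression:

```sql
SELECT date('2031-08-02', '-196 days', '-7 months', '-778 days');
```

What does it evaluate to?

Applying '-196 days' to 2031-08-02: counting 196 days back gives 2031-01-18.
Adding -7 months to 2031-01-18 gives 2030-06-18.
Applying '-778 days' to 2030-06-18: counting 778 days back gives 2028-05-01.

2028-05-01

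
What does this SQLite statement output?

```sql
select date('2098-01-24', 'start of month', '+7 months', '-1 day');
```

`start of month` rewinds 2098-01-24 to 2098-01-01.
Adding +7 months to 2098-01-01 gives 2098-08-01.
Going back 1 day from 2098-08-01 reaches 2098-07-31 (last day of July, 31 days).

2098-07-31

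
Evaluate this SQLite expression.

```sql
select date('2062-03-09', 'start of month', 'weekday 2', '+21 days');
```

2062-03-28

`start of month` rewinds 2062-03-09 to 2062-03-01.
`weekday 2` advances to the next Tuesday; 2062-03-01 is a Wednesday, so it moves forward to 2062-03-07.
Advancing 21 more days within March lands on 2062-03-28.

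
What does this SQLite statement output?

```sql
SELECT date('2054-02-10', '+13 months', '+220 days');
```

2055-10-16

Adding +13 months to 2054-02-10 gives 2055-03-10.
Applying '+220 days' to 2055-03-10: counting 220 days forward gives 2055-10-16.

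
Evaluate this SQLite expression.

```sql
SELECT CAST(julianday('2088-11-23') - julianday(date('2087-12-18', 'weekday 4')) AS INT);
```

`weekday 4` advances to the next Thursday; 2087-12-18 is already a Thursday, so it stays at 2087-12-18.
13 days remain in December 2087 after the 18th (31 − 18).
Full months from January 2088 through October 2088 contribute their day counts.
Then 23 days into November 2088.
Total: 13 + 31 + 29 + 31 + 30 + 31 + 30 + 31 + 31 + 30 + 31 + 23 = 341.

341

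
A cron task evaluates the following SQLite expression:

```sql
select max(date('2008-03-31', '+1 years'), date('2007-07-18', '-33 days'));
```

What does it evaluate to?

date('2008-03-31', '+1 years') → 2009-03-31.
date('2007-07-18', '-33 days') → 2007-06-15.
Later of the two is 2009-03-31.

2009-03-31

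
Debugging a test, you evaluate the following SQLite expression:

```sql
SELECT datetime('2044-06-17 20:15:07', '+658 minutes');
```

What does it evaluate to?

2044-06-18 07:13:07

658 minutes = 10h 58m; +658 minutes from 2044-06-17 20:15:07 is 2044-06-18 07:13:07 (crosses midnight).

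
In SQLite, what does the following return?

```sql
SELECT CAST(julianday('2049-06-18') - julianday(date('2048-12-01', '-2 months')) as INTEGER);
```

260

Adding -2 months to 2048-12-01 gives 2048-10-01.
30 days remain in October 2048 after the 1st (31 − 1).
Full months from November 2048 through May 2049 contribute their day counts.
Then 18 days into June 2049.
Total: 30 + 30 + 31 + 31 + 28 + 31 + 30 + 31 + 18 = 260.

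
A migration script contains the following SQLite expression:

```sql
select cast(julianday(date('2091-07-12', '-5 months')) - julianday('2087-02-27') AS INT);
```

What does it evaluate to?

Adding -5 months to 2091-07-12 gives 2091-02-12.
1 day remains in February 2087 after the 27th (28 − 27).
Full months from March 2087 through January 2091 contribute their day counts.
Then 12 days into February 2091.
Total: 1 + 31 + 30 + 31 + 30 + 31 + 31 + 30 + 31 + 30 + 31 + 31 + 29 + 31 + 30 + 31 + 30 + 31 + 31 + 30 + 31 + 30 + 31 + 31 + 28 + 31 + 30 + 31 + 30 + 31 + 31 + 30 + 31 + 30 + 31 + 31 + 28 + 31 + 30 + 31 + 30 + 31 + 31 + 30 + 31 + 30 + 31 + 31 + 12 = 1446.

1446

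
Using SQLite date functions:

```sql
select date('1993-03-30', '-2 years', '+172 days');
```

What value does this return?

1991-09-18

Adding -2 years to 1993-03-30 gives 1991-03-30.
Applying '+172 days' to 1991-03-30: counting 172 days forward gives 1991-09-18.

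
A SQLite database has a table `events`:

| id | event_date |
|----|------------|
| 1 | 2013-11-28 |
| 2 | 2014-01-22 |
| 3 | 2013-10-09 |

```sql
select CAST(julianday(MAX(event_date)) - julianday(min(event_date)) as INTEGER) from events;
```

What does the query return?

105

MIN = 2013-10-09, MAX = 2014-01-22.
22 days remain in October 2013 after the 9th (31 − 9).
November 2013: 30 days.
December 2013: 31 days.
Then 22 days into January 2014.
Total: 22 + 30 + 31 + 22 = 105.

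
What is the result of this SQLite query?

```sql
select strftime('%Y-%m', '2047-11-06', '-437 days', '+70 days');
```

2046-11

First apply '-437 days', '+70 days': 2047-11-06 → 2046-11-04.
`%Y-%m` extracts the year-month: 2046-11.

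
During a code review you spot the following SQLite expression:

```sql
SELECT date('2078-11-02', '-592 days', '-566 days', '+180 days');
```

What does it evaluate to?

Applying '-592 days' to 2078-11-02: counting 592 days back gives 2077-03-20.
Applying '-566 days' to 2077-03-20: counting 566 days back gives 2075-09-01.
Applying '+180 days' to 2075-09-01: counting 180 days forward gives 2076-02-28.

2076-02-28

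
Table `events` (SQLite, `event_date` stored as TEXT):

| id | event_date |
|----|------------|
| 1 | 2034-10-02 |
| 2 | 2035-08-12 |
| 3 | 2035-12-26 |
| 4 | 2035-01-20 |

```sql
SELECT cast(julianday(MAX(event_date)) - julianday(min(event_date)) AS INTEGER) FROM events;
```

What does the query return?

450

MIN = 2034-10-02, MAX = 2035-12-26.
29 days remain in October 2034 after the 2nd (31 − 2).
Full months from November 2034 through November 2035 contribute their day counts.
Then 26 days into December 2035.
Total: 29 + 30 + 31 + 31 + 28 + 31 + 30 + 31 + 30 + 31 + 31 + 30 + 31 + 30 + 26 = 450.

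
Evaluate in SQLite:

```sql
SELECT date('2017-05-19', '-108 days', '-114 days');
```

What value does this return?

Applying '-108 days' to 2017-05-19: counting 108 days back gives 2017-01-31.
Applying '-114 days' to 2017-01-31: counting 114 days back gives 2016-10-09.

2016-10-09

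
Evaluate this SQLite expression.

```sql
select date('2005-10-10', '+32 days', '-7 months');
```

2005-04-11

October 2005 has 31 days; 21 remain after the 10th, so 22 days reach 2005-11-01.
Advancing 10 more days within November lands on 2005-11-11.
Adding -7 months to 2005-11-11 gives 2005-04-11.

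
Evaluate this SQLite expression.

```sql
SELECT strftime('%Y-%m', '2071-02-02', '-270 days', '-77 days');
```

2070-02

First apply '-270 days', '-77 days': 2071-02-02 → 2070-02-20.
`%Y-%m` extracts the year-month: 2070-02.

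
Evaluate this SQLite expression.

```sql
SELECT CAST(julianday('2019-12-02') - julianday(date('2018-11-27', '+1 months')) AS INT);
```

340

Adding +1 month to 2018-11-27 gives 2018-12-27.
4 days remain in December 2018 after the 27th (31 − 27).
Full months from January 2019 through November 2019 contribute their day counts.
Then 2 days into December 2019.
Total: 4 + 31 + 28 + 31 + 30 + 31 + 30 + 31 + 31 + 30 + 31 + 30 + 2 = 340.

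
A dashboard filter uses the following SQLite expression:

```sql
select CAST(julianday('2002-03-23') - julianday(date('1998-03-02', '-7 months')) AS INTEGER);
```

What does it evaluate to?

1694

Adding -7 months to 1998-03-02 gives 1997-08-02.
29 days remain in August 1997 after the 2nd (31 − 2).
Full months from September 1997 through February 2002 contribute their day counts.
Then 23 days into March 2002.
Total: 29 + 30 + 31 + 30 + 31 + 31 + 28 + 31 + 30 + 31 + 30 + 31 + 31 + 30 + 31 + 30 + 31 + 31 + 28 + 31 + 30 + 31 + 30 + 31 + 31 + 30 + 31 + 30 + 31 + 31 + 29 + 31 + 30 + 31 + 30 + 31 + 31 + 30 + 31 + 30 + 31 + 31 + 28 + 31 + 30 + 31 + 30 + 31 + 31 + 30 + 31 + 30 + 31 + 31 + 28 + 23 = 1694.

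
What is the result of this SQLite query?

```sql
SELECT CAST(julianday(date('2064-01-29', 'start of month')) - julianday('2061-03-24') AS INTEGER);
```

1013

`start of month` rewinds 2064-01-29 to 2064-01-01.
7 days remain in March 2061 after the 24th (31 − 24).
Full months from April 2061 through December 2063 contribute their day counts.
Then 1 day into January 2064.
Total: 7 + 30 + 31 + 30 + 31 + 31 + 30 + 31 + 30 + 31 + 31 + 28 + 31 + 30 + 31 + 30 + 31 + 31 + 30 + 31 + 30 + 31 + 31 + 28 + 31 + 30 + 31 + 30 + 31 + 31 + 30 + 31 + 30 + 31 + 1 = 1013.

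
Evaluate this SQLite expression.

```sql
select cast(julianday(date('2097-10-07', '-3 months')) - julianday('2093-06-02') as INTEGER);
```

1496

Adding -3 months to 2097-10-07 gives 2097-07-07.
28 days remain in June 2093 after the 2nd (30 − 2).
Full months from July 2093 through June 2097 contribute their day counts.
Then 7 days into July 2097.
Total: 28 + 31 + 31 + 30 + 31 + 30 + 31 + 31 + 28 + 31 + 30 + 31 + 30 + 31 + 31 + 30 + 31 + 30 + 31 + 31 + 28 + 31 + 30 + 31 + 30 + 31 + 31 + 30 + 31 + 30 + 31 + 31 + 29 + 31 + 30 + 31 + 30 + 31 + 31 + 30 + 31 + 30 + 31 + 31 + 28 + 31 + 30 + 31 + 30 + 7 = 1496.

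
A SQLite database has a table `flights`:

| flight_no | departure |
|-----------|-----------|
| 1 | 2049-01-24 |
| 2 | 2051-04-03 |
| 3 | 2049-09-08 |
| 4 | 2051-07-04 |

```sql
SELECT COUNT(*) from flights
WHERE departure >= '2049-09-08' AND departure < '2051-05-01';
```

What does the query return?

Rows in [2049-09-08, 2051-05-01): 2051-04-03, 2049-09-08 → 2 rows.

2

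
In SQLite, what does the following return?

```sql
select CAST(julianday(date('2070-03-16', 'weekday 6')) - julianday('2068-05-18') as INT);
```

673

`weekday 6` advances to the next Saturday; 2070-03-16 is a Sunday, so it moves forward to 2070-03-22.
13 days remain in May 2068 after the 18th (31 − 18).
Full months from June 2068 through February 2070 contribute their day counts.
Then 22 days into March 2070.
Total: 13 + 30 + 31 + 31 + 30 + 31 + 30 + 31 + 31 + 28 + 31 + 30 + 31 + 30 + 31 + 31 + 30 + 31 + 30 + 31 + 31 + 28 + 22 = 673.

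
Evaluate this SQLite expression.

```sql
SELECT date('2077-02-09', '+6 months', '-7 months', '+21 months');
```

2078-10-09

Adding +6 months to 2077-02-09 gives 2077-08-09.
Adding -7 months to 2077-08-09 gives 2077-01-09.
Adding +21 months to 2077-01-09 gives 2078-10-09.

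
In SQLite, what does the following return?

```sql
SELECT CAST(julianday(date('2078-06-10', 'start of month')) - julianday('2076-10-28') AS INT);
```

581

`start of month` rewinds 2078-06-10 to 2078-06-01.
3 days remain in October 2076 after the 28th (31 − 28).
Full months from November 2076 through May 2078 contribute their day counts.
Then 1 day into June 2078.
Total: 3 + 30 + 31 + 31 + 28 + 31 + 30 + 31 + 30 + 31 + 31 + 30 + 31 + 30 + 31 + 31 + 28 + 31 + 30 + 31 + 1 = 581.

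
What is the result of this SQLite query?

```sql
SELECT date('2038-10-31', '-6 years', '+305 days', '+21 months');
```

Adding -6 years to 2038-10-31 gives 2032-10-31.
Applying '+305 days' to 2032-10-31: counting 305 days forward gives 2033-09-01.
Adding +21 months to 2033-09-01 gives 2035-06-01.

2035-06-01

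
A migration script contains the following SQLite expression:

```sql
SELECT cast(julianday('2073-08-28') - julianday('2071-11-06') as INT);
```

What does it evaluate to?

661

24 days remain in November 2071 after the 6th (30 − 6).
Full months from December 2071 through July 2073 contribute their day counts.
Then 28 days into August 2073.
Total: 24 + 31 + 31 + 29 + 31 + 30 + 31 + 30 + 31 + 31 + 30 + 31 + 30 + 31 + 31 + 28 + 31 + 30 + 31 + 30 + 31 + 28 = 661.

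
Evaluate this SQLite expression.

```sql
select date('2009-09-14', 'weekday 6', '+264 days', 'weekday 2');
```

2010-06-15

`weekday 6` advances to the next Saturday; 2009-09-14 is a Monday, so it moves forward to 2009-09-19.
Applying '+264 days' to 2009-09-19: counting 264 days forward gives 2010-06-10.
`weekday 2` advances to the next Tuesday; 2010-06-10 is a Thursday, so it moves forward to 2010-06-15.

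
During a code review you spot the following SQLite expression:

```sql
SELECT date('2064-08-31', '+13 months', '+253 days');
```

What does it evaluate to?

2066-06-11

Adding +13 months to 2064-08-31 targets 2065-09-31. September 2065 has only 30 days, so SQLite normalizes the 1-day overflow forward to 2065-10-01.
Applying '+253 days' to 2065-10-01: counting 253 days forward gives 2066-06-11.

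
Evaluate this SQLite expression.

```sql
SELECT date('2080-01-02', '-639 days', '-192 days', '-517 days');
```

2076-04-24

Applying '-639 days' to 2080-01-02: counting 639 days back gives 2078-04-03.
Applying '-192 days' to 2078-04-03: counting 192 days back gives 2077-09-23.
Applying '-517 days' to 2077-09-23: counting 517 days back gives 2076-04-24.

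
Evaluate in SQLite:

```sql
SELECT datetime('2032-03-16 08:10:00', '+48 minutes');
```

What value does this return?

+48 minutes from 2032-03-16 08:10:00 is 2032-03-16 08:58:00.

2032-03-16 08:58:00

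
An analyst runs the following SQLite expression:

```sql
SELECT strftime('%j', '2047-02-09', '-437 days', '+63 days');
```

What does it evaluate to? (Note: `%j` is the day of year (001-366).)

First apply '-437 days', '+63 days': 2047-02-09 → 2046-01-31.
Day-of-year for 2046-01-31: days since 2046-01-01 inclusive = 31, zero-padded to 031.

031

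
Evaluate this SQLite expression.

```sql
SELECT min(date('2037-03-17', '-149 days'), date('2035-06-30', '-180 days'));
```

2035-01-01

date('2037-03-17', '-149 days') → 2036-10-19.
date('2035-06-30', '-180 days') → 2035-01-01.
Earlier of the two is 2035-01-01.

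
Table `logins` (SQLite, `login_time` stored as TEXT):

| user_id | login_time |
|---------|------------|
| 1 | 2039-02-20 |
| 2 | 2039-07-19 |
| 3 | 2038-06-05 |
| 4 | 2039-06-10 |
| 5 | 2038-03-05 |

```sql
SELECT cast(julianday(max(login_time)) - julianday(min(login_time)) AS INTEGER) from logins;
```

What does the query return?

MIN = 2038-03-05, MAX = 2039-07-19.
26 days remain in March 2038 after the 5th (31 − 5).
Full months from April 2038 through June 2039 contribute their day counts.
Then 19 days into July 2039.
Total: 26 + 30 + 31 + 30 + 31 + 31 + 30 + 31 + 30 + 31 + 31 + 28 + 31 + 30 + 31 + 30 + 19 = 501.

501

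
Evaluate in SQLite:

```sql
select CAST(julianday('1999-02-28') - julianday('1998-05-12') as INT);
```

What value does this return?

292

19 days remain in May 1998 after the 12th (31 − 12).
Full months from June 1998 through January 1999 contribute their day counts.
Then 28 days into February 1999.
Total: 19 + 30 + 31 + 31 + 30 + 31 + 30 + 31 + 31 + 28 = 292.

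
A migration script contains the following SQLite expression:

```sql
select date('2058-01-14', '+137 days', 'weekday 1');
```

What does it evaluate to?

Applying '+137 days' to 2058-01-14: counting 137 days forward gives 2058-05-31.
`weekday 1` advances to the next Monday; 2058-05-31 is a Friday, so it moves forward to 2058-06-03.

2058-06-03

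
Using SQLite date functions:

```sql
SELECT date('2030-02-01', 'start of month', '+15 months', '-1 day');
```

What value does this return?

`start of month` rewinds 2030-02-01 to 2030-02-01.
Adding +15 months to 2030-02-01 gives 2031-05-01.
Going back 1 day from 2031-05-01 reaches 2031-04-30 (last day of April, 30 days).

2031-04-30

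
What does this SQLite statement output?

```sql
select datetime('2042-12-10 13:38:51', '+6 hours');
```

+6 hours from 2042-12-10 13:38:51 is 2042-12-10 19:38:51.

2042-12-10 19:38:51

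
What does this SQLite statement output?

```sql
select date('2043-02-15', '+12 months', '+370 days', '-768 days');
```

2043-01-13

Adding +12 months to 2043-02-15 gives 2044-02-15.
Applying '+370 days' to 2044-02-15: counting 370 days forward gives 2045-02-19.
Applying '-768 days' to 2045-02-19: counting 768 days back gives 2043-01-13.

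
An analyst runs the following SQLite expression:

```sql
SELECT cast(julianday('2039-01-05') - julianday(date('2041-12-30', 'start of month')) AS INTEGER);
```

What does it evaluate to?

`start of month` rewinds 2041-12-30 to 2041-12-01.
26 days remain in January 2039 after the 5th (31 − 5).
Full months from February 2039 through November 2041 contribute their day counts.
Then 1 day into December 2041.
Total: 26 + 28 + 31 + 30 + 31 + 30 + 31 + 31 + 30 + 31 + 30 + 31 + 31 + 29 + 31 + 30 + 31 + 30 + 31 + 31 + 30 + 31 + 30 + 31 + 31 + 28 + 31 + 30 + 31 + 30 + 31 + 31 + 30 + 31 + 30 + 1 = 1061.
The subtraction is earlier − later, so the result is −1061 → -1061.

-1061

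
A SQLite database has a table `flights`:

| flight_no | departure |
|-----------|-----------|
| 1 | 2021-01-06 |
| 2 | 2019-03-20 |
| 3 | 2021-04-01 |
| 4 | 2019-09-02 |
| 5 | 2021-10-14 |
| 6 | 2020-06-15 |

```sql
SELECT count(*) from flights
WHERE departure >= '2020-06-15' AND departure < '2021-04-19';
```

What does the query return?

Rows in [2020-06-15, 2021-04-19): 2021-01-06, 2021-04-01, 2020-06-15 → 3 rows.

3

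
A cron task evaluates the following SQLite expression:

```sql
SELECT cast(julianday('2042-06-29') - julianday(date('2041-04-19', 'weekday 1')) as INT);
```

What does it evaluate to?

`weekday 1` advances to the next Monday; 2041-04-19 is a Friday, so it moves forward to 2041-04-22.
8 days remain in April 2041 after the 22nd (30 − 22).
Full months from May 2041 through May 2042 contribute their day counts.
Then 29 days into June 2042.
Total: 8 + 31 + 30 + 31 + 31 + 30 + 31 + 30 + 31 + 31 + 28 + 31 + 30 + 31 + 29 = 433.

433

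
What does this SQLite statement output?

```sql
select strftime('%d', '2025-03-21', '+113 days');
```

12

First apply '+113 days': 2025-03-21 → 2025-07-12.
`%d` extracts the 2-digit day of month: 12.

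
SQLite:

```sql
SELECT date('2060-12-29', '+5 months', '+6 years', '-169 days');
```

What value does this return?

2066-12-11

Adding +5 months to 2060-12-29 gives 2061-05-29.
Adding +6 years to 2061-05-29 gives 2067-05-29.
Applying '-169 days' to 2067-05-29: counting 169 days back gives 2066-12-11.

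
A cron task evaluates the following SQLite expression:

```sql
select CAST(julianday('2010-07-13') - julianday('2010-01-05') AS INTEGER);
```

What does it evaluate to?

189

26 days remain in January 2010 after the 5th (31 − 5).
February 2010: 28 days.
March 2010: 31 days.
April 2010: 30 days.
May 2010: 31 days.
June 2010: 30 days.
Then 13 days into July 2010.
Total: 26 + 28 + 31 + 30 + 31 + 30 + 13 = 189.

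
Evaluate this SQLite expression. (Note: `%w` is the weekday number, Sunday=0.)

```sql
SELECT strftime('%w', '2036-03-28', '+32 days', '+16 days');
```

4

First apply '+32 days', '+16 days': 2036-03-28 → 2036-05-15.
2036-05-15 is a Thursday; with Sunday=0 that is 4.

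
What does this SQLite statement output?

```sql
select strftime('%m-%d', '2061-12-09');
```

12-09

`%m-%d` extracts the month-day: 12-09.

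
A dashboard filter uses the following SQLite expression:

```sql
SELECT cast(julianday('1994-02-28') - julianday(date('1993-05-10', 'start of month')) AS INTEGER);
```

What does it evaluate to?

`start of month` rewinds 1993-05-10 to 1993-05-01.
30 days remain in May 1993 after the 1st (31 − 1).
Full months from June 1993 through January 1994 contribute their day counts.
Then 28 days into February 1994.
Total: 30 + 30 + 31 + 31 + 30 + 31 + 30 + 31 + 31 + 28 = 303.

303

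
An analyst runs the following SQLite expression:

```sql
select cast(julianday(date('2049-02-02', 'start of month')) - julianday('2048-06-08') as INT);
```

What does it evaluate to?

238

`start of month` rewinds 2049-02-02 to 2049-02-01.
22 days remain in June 2048 after the 8th (30 − 8).
Full months from July 2048 through January 2049 contribute their day counts.
Then 1 day into February 2049.
Total: 22 + 31 + 31 + 30 + 31 + 30 + 31 + 31 + 1 = 238.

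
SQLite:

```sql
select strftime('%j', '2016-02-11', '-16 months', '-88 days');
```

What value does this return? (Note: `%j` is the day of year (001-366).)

First apply '-16 months', '-88 days': 2016-02-11 → 2014-07-15.
Day-of-year for 2014-07-15: days since 2014-01-01 inclusive = 196, zero-padded to 196.

196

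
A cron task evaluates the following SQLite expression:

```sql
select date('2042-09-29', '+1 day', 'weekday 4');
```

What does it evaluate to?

2042-10-02

Advancing 1 more day within September lands on 2042-09-30.
`weekday 4` advances to the next Thursday; 2042-09-30 is a Tuesday, so it moves forward to 2042-10-02.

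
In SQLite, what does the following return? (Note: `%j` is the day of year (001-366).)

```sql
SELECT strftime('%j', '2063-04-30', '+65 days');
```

185

First apply '+65 days': 2063-04-30 → 2063-07-04.
Day-of-year for 2063-07-04: days since 2063-01-01 inclusive = 185, zero-padded to 185.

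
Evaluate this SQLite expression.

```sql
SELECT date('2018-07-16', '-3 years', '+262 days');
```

2016-04-03

Adding -3 years to 2018-07-16 gives 2015-07-16.
Applying '+262 days' to 2015-07-16: counting 262 days forward gives 2016-04-03.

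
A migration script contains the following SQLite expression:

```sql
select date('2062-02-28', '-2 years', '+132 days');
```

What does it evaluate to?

Adding -2 years to 2062-02-28 gives 2060-02-28.
Applying '+132 days' to 2060-02-28: counting 132 days forward gives 2060-07-09.

2060-07-09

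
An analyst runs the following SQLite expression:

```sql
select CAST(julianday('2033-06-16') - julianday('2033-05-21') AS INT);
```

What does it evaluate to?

10 days remain in May 2033 after the 21st (31 − 21).
Then 16 days into June 2033.
Total: 10 + 16 = 26.

26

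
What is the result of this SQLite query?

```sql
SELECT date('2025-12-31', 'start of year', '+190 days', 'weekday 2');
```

2025-07-15

`start of year` rewinds 2025-12-31 to 2025-01-01.
Applying '+190 days' to 2025-01-01: counting 190 days forward gives 2025-07-10.
`weekday 2` advances to the next Tuesday; 2025-07-10 is a Thursday, so it moves forward to 2025-07-15.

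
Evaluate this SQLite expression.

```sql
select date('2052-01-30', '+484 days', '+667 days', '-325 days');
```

2054-05-05

Applying '+484 days' to 2052-01-30: counting 484 days forward gives 2053-05-28.
Applying '+667 days' to 2053-05-28: counting 667 days forward gives 2055-03-26.
Applying '-325 days' to 2055-03-26: counting 325 days back gives 2054-05-05.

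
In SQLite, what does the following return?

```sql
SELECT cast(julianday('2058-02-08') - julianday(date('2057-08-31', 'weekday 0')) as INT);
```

159

`weekday 0` advances to the next Sunday; 2057-08-31 is a Friday, so it moves forward to 2057-09-02.
28 days remain in September 2057 after the 2nd (30 − 2).
October 2057: 31 days.
November 2057: 30 days.
December 2057: 31 days.
January 2058: 31 days.
Then 8 days into February 2058.
Total: 28 + 31 + 30 + 31 + 31 + 8 = 159.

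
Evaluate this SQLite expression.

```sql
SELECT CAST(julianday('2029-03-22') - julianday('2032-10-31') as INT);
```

-1319

9 days remain in March 2029 after the 22nd (31 − 22).
Full months from April 2029 through September 2032 contribute their day counts.
Then 31 days into October 2032.
Total: 9 + 30 + 31 + 30 + 31 + 31 + 30 + 31 + 30 + 31 + 31 + 28 + 31 + 30 + 31 + 30 + 31 + 31 + 30 + 31 + 30 + 31 + 31 + 28 + 31 + 30 + 31 + 30 + 31 + 31 + 30 + 31 + 30 + 31 + 31 + 29 + 31 + 30 + 31 + 30 + 31 + 31 + 30 + 31 = 1319.
The subtraction is earlier − later, so the result is −1319 → -1319.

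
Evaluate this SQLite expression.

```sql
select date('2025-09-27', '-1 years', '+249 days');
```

Adding -1 year to 2025-09-27 gives 2024-09-27.
Applying '+249 days' to 2024-09-27: counting 249 days forward gives 2025-06-03.

2025-06-03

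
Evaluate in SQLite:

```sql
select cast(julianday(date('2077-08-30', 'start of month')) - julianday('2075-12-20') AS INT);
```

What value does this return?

`start of month` rewinds 2077-08-30 to 2077-08-01.
11 days remain in December 2075 after the 20th (31 − 20).
Full months from January 2076 through July 2077 contribute their day counts.
Then 1 day into August 2077.
Total: 11 + 31 + 29 + 31 + 30 + 31 + 30 + 31 + 31 + 30 + 31 + 30 + 31 + 31 + 28 + 31 + 30 + 31 + 30 + 31 + 1 = 590.

590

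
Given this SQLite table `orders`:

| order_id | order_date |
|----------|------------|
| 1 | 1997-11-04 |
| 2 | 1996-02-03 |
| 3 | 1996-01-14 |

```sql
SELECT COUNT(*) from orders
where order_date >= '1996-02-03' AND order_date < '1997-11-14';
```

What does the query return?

Rows in [1996-02-03, 1997-11-14): 1997-11-04, 1996-02-03 → 2 rows.

2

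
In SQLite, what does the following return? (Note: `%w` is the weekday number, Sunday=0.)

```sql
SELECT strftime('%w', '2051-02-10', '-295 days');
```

4

First apply '-295 days': 2051-02-10 → 2050-04-21.
2050-04-21 is a Thursday; with Sunday=0 that is 4.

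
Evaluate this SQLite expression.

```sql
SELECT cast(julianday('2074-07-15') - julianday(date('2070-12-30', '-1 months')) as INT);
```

1323

Adding -1 month to 2070-12-30 gives 2070-11-30.
0 days remain in November 2070 after the 30th (30 − 30).
Full months from December 2070 through June 2074 contribute their day counts.
Then 15 days into July 2074.
Total: 0 + 31 + 31 + 28 + 31 + 30 + 31 + 30 + 31 + 31 + 30 + 31 + 30 + 31 + 31 + 29 + 31 + 30 + 31 + 30 + 31 + 31 + 30 + 31 + 30 + 31 + 31 + 28 + 31 + 30 + 31 + 30 + 31 + 31 + 30 + 31 + 30 + 31 + 31 + 28 + 31 + 30 + 31 + 30 + 15 = 1323.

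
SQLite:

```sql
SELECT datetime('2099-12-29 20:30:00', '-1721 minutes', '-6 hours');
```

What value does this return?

2099-12-28 09:49:00

1721 minutes = 28h 41m; -1721 minutes from 2099-12-29 20:30:00 is 2099-12-28 15:49:00 (crosses midnight).
-6 hours from 2099-12-28 15:49:00 is 2099-12-28 09:49:00.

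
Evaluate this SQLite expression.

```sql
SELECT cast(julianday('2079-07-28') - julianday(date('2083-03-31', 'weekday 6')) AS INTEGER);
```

-1345

`weekday 6` advances to the next Saturday; 2083-03-31 is a Wednesday, so it moves forward to 2083-04-03.
3 days remain in July 2079 after the 28th (31 − 28).
Full months from August 2079 through March 2083 contribute their day counts.
Then 3 days into April 2083.
Total: 3 + 31 + 30 + 31 + 30 + 31 + 31 + 29 + 31 + 30 + 31 + 30 + 31 + 31 + 30 + 31 + 30 + 31 + 31 + 28 + 31 + 30 + 31 + 30 + 31 + 31 + 30 + 31 + 30 + 31 + 31 + 28 + 31 + 30 + 31 + 30 + 31 + 31 + 30 + 31 + 30 + 31 + 31 + 28 + 31 + 3 = 1345.
The subtraction is earlier − later, so the result is −1345 → -1345.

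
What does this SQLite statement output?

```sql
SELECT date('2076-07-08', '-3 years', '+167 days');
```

2073-12-22

Adding -3 years to 2076-07-08 gives 2073-07-08.
Applying '+167 days' to 2073-07-08: counting 167 days forward gives 2073-12-22.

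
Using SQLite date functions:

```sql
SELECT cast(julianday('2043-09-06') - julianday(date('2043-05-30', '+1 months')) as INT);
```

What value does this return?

Adding +1 month to 2043-05-30 gives 2043-06-30.
0 days remain in June 2043 after the 30th (30 − 30).
July 2043: 31 days.
August 2043: 31 days.
Then 6 days into September 2043.
Total: 0 + 31 + 31 + 6 = 68.

68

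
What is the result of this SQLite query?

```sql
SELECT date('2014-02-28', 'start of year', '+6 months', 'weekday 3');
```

`start of year` rewinds 2014-02-28 to 2014-01-01.
Adding +6 months to 2014-01-01 gives 2014-07-01.
`weekday 3` advances to the next Wednesday; 2014-07-01 is a Tuesday, so it moves forward to 2014-07-02.

2014-07-02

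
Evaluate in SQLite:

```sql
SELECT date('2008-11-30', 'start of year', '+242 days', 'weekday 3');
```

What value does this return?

2008-09-03

`start of year` rewinds 2008-11-30 to 2008-01-01.
Applying '+242 days' to 2008-01-01: counting 242 days forward gives 2008-08-30.
`weekday 3` advances to the next Wednesday; 2008-08-30 is a Saturday, so it moves forward to 2008-09-03.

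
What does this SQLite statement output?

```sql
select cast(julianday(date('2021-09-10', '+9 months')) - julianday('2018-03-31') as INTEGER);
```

1532

Adding +9 months to 2021-09-10 gives 2022-06-10.
0 days remain in March 2018 after the 31st (31 − 31).
Full months from April 2018 through May 2022 contribute their day counts.
Then 10 days into June 2022.
Total: 0 + 30 + 31 + 30 + 31 + 31 + 30 + 31 + 30 + 31 + 31 + 28 + 31 + 30 + 31 + 30 + 31 + 31 + 30 + 31 + 30 + 31 + 31 + 29 + 31 + 30 + 31 + 30 + 31 + 31 + 30 + 31 + 30 + 31 + 31 + 28 + 31 + 30 + 31 + 30 + 31 + 31 + 30 + 31 + 30 + 31 + 31 + 28 + 31 + 30 + 31 + 10 = 1532.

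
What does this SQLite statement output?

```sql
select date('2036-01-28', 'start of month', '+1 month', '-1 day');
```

2036-01-31

`start of month` rewinds 2036-01-28 to 2036-01-01.
Adding +1 month to 2036-01-01 gives 2036-02-01.
Going back 1 day from 2036-02-01 reaches 2036-01-31 (last day of January, 31 days).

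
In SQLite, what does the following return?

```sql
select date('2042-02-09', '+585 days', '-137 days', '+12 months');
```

Applying '+585 days' to 2042-02-09: counting 585 days forward gives 2043-09-17.
Applying '-137 days' to 2043-09-17: counting 137 days back gives 2043-05-03.
Adding +12 months to 2043-05-03 gives 2044-05-03.

2044-05-03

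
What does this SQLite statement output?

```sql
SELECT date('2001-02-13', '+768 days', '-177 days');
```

Applying '+768 days' to 2001-02-13: counting 768 days forward gives 2003-03-23.
Applying '-177 days' to 2003-03-23: counting 177 days back gives 2002-09-27.

2002-09-27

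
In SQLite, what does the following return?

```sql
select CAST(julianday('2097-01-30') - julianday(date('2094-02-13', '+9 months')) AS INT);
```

809

Adding +9 months to 2094-02-13 gives 2094-11-13.
17 days remain in November 2094 after the 13th (30 − 13).
Full months from December 2094 through December 2096 contribute their day counts.
Then 30 days into January 2097.
Total: 17 + 31 + 31 + 28 + 31 + 30 + 31 + 30 + 31 + 31 + 30 + 31 + 30 + 31 + 31 + 29 + 31 + 30 + 31 + 30 + 31 + 31 + 30 + 31 + 30 + 31 + 30 = 809.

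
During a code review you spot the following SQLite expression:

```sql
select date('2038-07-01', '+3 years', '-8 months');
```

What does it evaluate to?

2040-11-01

Adding +3 years to 2038-07-01 gives 2041-07-01.
Adding -8 months to 2041-07-01 gives 2040-11-01.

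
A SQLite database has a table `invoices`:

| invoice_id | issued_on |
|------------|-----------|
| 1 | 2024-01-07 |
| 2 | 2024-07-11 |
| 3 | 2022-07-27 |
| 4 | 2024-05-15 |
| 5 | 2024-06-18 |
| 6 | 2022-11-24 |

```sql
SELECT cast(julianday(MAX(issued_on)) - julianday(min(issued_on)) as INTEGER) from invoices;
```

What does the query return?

715

MIN = 2022-07-27, MAX = 2024-07-11.
4 days remain in July 2022 after the 27th (31 − 27).
Full months from August 2022 through June 2024 contribute their day counts.
Then 11 days into July 2024.
Total: 4 + 31 + 30 + 31 + 30 + 31 + 31 + 28 + 31 + 30 + 31 + 30 + 31 + 31 + 30 + 31 + 30 + 31 + 31 + 29 + 31 + 30 + 31 + 30 + 11 = 715.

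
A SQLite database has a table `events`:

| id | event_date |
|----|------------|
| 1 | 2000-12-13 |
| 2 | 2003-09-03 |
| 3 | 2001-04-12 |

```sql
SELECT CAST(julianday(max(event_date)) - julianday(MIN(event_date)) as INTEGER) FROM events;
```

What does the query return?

994

MIN = 2000-12-13, MAX = 2003-09-03.
18 days remain in December 2000 after the 13th (31 − 13).
Full months from January 2001 through August 2003 contribute their day counts.
Then 3 days into September 2003.
Total: 18 + 31 + 28 + 31 + 30 + 31 + 30 + 31 + 31 + 30 + 31 + 30 + 31 + 31 + 28 + 31 + 30 + 31 + 30 + 31 + 31 + 30 + 31 + 30 + 31 + 31 + 28 + 31 + 30 + 31 + 30 + 31 + 31 + 3 = 994.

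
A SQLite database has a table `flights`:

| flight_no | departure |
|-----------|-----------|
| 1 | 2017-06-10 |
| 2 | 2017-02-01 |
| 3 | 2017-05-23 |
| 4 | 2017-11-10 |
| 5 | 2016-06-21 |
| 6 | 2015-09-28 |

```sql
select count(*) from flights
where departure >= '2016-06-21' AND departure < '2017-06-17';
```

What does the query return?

Rows in [2016-06-21, 2017-06-17): 2017-06-10, 2017-02-01, 2017-05-23, 2016-06-21 → 4 rows.

4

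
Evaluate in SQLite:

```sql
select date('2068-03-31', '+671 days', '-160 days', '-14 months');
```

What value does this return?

2068-06-24

Applying '+671 days' to 2068-03-31: counting 671 days forward gives 2070-01-31.
Applying '-160 days' to 2070-01-31: counting 160 days back gives 2069-08-24.
Adding -14 months to 2069-08-24 gives 2068-06-24.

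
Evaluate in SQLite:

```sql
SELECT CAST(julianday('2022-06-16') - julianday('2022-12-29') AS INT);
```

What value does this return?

-196

14 days remain in June 2022 after the 16th (30 − 16).
July 2022: 31 days.
August 2022: 31 days.
September 2022: 30 days.
October 2022: 31 days.
November 2022: 30 days.
Then 29 days into December 2022.
Total: 14 + 31 + 31 + 30 + 31 + 30 + 29 = 196.
The subtraction is earlier − later, so the result is −196 → -196.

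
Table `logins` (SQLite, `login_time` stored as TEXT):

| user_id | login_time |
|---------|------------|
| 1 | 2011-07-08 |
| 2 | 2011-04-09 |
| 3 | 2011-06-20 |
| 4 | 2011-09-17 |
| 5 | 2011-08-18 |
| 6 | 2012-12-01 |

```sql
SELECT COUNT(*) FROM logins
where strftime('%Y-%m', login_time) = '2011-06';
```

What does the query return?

1

Rows with year-month 2011-06: 2011-06-20 → 1.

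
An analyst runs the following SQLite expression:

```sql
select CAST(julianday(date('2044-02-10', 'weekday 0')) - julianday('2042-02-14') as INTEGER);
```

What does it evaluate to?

730

`weekday 0` advances to the next Sunday; 2044-02-10 is a Wednesday, so it moves forward to 2044-02-14.
14 days remain in February 2042 after the 14th (28 − 14).
Full months from March 2042 through January 2044 contribute their day counts.
Then 14 days into February 2044.
Total: 14 + 31 + 30 + 31 + 30 + 31 + 31 + 30 + 31 + 30 + 31 + 31 + 28 + 31 + 30 + 31 + 30 + 31 + 31 + 30 + 31 + 30 + 31 + 31 + 14 = 730.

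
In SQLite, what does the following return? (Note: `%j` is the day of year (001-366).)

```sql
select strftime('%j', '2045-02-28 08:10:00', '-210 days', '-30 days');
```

First apply '-210 days', '-30 days': 2045-02-28 08:10:00 → 2044-07-03 08:10:00.
Day-of-year for 2044-07-03: days since 2044-01-01 inclusive = 185, zero-padded to 185.

185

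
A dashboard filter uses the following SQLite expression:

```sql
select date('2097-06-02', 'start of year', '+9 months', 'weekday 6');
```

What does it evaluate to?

2097-10-05

`start of year` rewinds 2097-06-02 to 2097-01-01.
Adding +9 months to 2097-01-01 gives 2097-10-01.
`weekday 6` advances to the next Saturday; 2097-10-01 is a Tuesday, so it moves forward to 2097-10-05.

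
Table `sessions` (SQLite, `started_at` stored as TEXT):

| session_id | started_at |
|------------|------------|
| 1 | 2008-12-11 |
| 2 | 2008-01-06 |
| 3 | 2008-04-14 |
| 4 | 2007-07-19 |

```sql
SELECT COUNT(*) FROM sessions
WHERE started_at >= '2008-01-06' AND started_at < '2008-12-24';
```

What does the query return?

3

Rows in [2008-01-06, 2008-12-24): 2008-12-11, 2008-01-06, 2008-04-14 → 3 rows.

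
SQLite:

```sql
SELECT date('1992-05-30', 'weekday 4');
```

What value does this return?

`weekday 4` advances to the next Thursday; 1992-05-30 is a Saturday, so it moves forward to 1992-06-04.

1992-06-04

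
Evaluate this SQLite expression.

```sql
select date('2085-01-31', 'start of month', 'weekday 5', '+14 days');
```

`start of month` rewinds 2085-01-31 to 2085-01-01.
`weekday 5` advances to the next Friday; 2085-01-01 is a Monday, so it moves forward to 2085-01-05.
Advancing 14 more days within January lands on 2085-01-19.

2085-01-19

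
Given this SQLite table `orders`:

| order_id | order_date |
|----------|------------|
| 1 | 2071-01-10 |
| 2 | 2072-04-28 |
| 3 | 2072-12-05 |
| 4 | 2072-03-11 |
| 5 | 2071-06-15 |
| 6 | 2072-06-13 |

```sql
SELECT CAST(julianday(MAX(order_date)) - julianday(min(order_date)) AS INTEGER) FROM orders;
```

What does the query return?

MIN = 2071-01-10, MAX = 2072-12-05.
21 days remain in January 2071 after the 10th (31 − 10).
Full months from February 2071 through November 2072 contribute their day counts.
Then 5 days into December 2072.
Total: 21 + 28 + 31 + 30 + 31 + 30 + 31 + 31 + 30 + 31 + 30 + 31 + 31 + 29 + 31 + 30 + 31 + 30 + 31 + 31 + 30 + 31 + 30 + 5 = 695.

695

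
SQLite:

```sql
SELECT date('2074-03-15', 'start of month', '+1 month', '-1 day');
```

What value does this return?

`start of month` rewinds 2074-03-15 to 2074-03-01.
Adding +1 month to 2074-03-01 gives 2074-04-01.
Going back 1 day from 2074-04-01 reaches 2074-03-31 (last day of March, 31 days).

2074-03-31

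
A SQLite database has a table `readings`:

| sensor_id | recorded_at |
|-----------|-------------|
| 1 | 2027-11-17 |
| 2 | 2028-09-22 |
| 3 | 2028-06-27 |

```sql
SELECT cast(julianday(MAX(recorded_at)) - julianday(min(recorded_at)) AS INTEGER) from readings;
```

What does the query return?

310

MIN = 2027-11-17, MAX = 2028-09-22.
13 days remain in November 2027 after the 17th (30 − 17).
Full months from December 2027 through August 2028 contribute their day counts.
Then 22 days into September 2028.
Total: 13 + 31 + 31 + 29 + 31 + 30 + 31 + 30 + 31 + 31 + 22 = 310.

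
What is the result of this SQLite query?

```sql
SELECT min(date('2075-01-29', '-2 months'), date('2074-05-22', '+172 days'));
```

date('2075-01-29', '-2 months') → 2074-11-29.
date('2074-05-22', '+172 days') → 2074-11-10.
Earlier of the two is 2074-11-10.

2074-11-10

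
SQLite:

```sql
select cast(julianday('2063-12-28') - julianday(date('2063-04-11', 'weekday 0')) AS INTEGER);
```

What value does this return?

`weekday 0` advances to the next Sunday; 2063-04-11 is a Wednesday, so it moves forward to 2063-04-15.
15 days remain in April 2063 after the 15th (30 − 15).
Full months from May 2063 through November 2063 contribute their day counts.
Then 28 days into December 2063.
Total: 15 + 31 + 30 + 31 + 31 + 30 + 31 + 30 + 28 = 257.

257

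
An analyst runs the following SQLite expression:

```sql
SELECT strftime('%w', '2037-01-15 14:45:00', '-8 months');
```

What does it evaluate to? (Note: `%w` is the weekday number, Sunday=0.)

4

First apply '-8 months': 2037-01-15 14:45:00 → 2036-05-15 14:45:00.
2036-05-15 is a Thursday; with Sunday=0 that is 4.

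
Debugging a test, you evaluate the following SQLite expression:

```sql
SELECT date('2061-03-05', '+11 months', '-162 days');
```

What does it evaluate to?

2061-08-27

Adding +11 months to 2061-03-05 gives 2062-02-05.
Applying '-162 days' to 2062-02-05: counting 162 days back gives 2061-08-27.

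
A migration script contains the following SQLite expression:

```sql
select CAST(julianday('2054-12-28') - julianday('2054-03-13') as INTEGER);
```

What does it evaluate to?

290

18 days remain in March 2054 after the 13th (31 − 13).
Full months from April 2054 through November 2054 contribute their day counts.
Then 28 days into December 2054.
Total: 18 + 30 + 31 + 30 + 31 + 31 + 30 + 31 + 30 + 28 = 290.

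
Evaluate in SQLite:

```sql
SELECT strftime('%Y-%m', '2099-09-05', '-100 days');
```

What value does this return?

2099-05

First apply '-100 days': 2099-09-05 → 2099-05-28.
`%Y-%m` extracts the year-month: 2099-05.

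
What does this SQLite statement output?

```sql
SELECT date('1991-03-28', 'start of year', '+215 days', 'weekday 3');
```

1991-08-07

`start of year` rewinds 1991-03-28 to 1991-01-01.
Applying '+215 days' to 1991-01-01: counting 215 days forward gives 1991-08-04.
`weekday 3` advances to the next Wednesday; 1991-08-04 is a Sunday, so it moves forward to 1991-08-07.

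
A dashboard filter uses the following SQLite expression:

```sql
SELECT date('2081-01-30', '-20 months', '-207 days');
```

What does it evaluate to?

Adding -20 months to 2081-01-30 gives 2079-05-30.
Applying '-207 days' to 2079-05-30: counting 207 days back gives 2078-11-04.

2078-11-04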